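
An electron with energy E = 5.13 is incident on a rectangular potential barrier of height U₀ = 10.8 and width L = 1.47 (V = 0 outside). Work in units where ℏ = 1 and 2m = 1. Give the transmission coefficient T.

T = 0.00363

Since E < U₀ the interior solution is evanescent with decay constant κ = √(2m(U₀ − E))/ℏ = 2.381.
κL = 3.500, sinh(κL) = 16.55.
The exact tunnelling result is T⁻¹ = 1 + U₀² sinh²(κL) / [4E(U₀ − E)] = 275.5, so T = 0.00363.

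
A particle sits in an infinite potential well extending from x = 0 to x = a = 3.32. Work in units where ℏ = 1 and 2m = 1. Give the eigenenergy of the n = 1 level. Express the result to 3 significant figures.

The infinite-well eigenfunctions ψ_n = √(2/a) sin(nπx/a) vanish at both walls, giving E_n = n²π²ℏ²/(2ma²).
E_1 = 1² × π² / (2 × 0.5 × 3.32²) = 0.8954.

E = 0.895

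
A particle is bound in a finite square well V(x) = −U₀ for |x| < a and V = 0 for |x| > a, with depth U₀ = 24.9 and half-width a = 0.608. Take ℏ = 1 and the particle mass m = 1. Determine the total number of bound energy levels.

N = 3

Define the well-strength parameter z₀ = (a/ℏ)√(2mU₀) = 0.608 × √(2·1·24.9) = 4.291.
The even/odd transcendental equations gain one root per π/2 in z₀, giving N = 1 + ⌊2z₀/π⌋ = 1 + ⌊2.731⌋ = 3.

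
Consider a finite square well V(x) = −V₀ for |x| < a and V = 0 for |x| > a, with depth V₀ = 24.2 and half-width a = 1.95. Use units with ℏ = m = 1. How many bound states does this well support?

N = 9

The dimensionless depth is z₀ = a√(2mV₀)/ℏ = 1.95 × √(48.40) = 13.57.
The even/odd transcendental equations gain one root per π/2 in z₀, giving N = 1 + ⌊2z₀/π⌋ = 1 + ⌊8.636⌋ = 9.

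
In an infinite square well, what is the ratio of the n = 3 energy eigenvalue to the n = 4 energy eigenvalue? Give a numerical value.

0.5625

Since E_n ∝ n², the ratio is (3/4)² = 0.5625.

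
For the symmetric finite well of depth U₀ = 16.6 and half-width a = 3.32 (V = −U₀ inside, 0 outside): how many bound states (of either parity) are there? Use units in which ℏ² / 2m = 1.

The dimensionless depth is z₀ = a√(2mU₀)/ℏ = 3.32 × √(16.60) = 13.53.
A new bound state (alternating even/odd) appears each time z₀ passes a multiple of π/2, so N = ⌊2z₀/π⌋ + 1 = ⌊8.611⌋ + 1 = 9.

N = 9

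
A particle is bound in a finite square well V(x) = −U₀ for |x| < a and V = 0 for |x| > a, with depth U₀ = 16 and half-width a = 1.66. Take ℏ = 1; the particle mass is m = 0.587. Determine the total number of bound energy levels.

Define the well-strength parameter z₀ = (a/ℏ)√(2mU₀) = 1.66 × √(2·0.587·16) = 7.195.
A new bound state (alternating even/odd) appears each time z₀ passes a multiple of π/2, so N = ⌊2z₀/π⌋ + 1 = ⌊4.580⌋ + 1 = 5.

N = 5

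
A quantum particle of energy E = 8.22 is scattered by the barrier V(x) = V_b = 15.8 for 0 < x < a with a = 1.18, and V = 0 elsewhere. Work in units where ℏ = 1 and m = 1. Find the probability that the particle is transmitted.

T = 0.000408

E < V_b: inside the barrier ψ ∝ e^{±κx} with κ = √(2m(V_b − E))/ℏ = 3.894.
κa = 4.594, sinh(κa) = 49.46.
Matching ψ, ψ′ at both faces gives T = [1 + V_b² sinh²(κa) / (4E(V_b − E))]⁻¹ = 1/2451 = 0.000408.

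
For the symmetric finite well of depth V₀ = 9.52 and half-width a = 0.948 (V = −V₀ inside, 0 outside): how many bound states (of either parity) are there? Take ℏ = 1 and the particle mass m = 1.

N = 3

Define the well-strength parameter z₀ = (a/ℏ)√(2mV₀) = 0.948 × √(2·1·9.52) = 4.137.
A new bound state (alternating even/odd) appears each time z₀ passes a multiple of π/2, so N = ⌊2z₀/π⌋ + 1 = ⌊2.633⌋ + 1 = 3.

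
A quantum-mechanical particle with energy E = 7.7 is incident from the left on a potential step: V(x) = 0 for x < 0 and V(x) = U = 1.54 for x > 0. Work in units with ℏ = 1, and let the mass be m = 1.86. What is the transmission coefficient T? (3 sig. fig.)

The wavenumbers are k₁ = √(2mE)/ℏ = 5.352 on the left and k₂ = √(2m(E − U))/ℏ = 4.787 on the right.
Matching ψ and ψ′ at x = 0 gives r = (k₁ − k₂)/(k₁ + k₂), so R = r² = 0.003106 and T = 1 − R = 0.9969.

T = 0.997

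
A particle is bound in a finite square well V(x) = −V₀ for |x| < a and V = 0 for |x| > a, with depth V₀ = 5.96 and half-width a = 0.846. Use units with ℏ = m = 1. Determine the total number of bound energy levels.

Define the well-strength parameter z₀ = (a/ℏ)√(2mV₀) = 0.846 × √(2·1·5.96) = 2.921.
The even/odd transcendental equations gain one root per π/2 in z₀, giving N = 1 + ⌊2z₀/π⌋ = 1 + ⌊1.859⌋ = 2.

N = 2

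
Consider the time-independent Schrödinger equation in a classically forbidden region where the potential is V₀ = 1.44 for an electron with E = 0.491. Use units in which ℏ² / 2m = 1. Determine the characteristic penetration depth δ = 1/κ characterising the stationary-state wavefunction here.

δ = 1.03

Since E < V₀ the TISE in this region is ψ'' = κ²ψ with κ = √(2m(V₀ − E))/ℏ.
κ = √(2 × 0.5 × 0.949) = 0.9742. The penetration depth is δ = 1/κ = 1.03.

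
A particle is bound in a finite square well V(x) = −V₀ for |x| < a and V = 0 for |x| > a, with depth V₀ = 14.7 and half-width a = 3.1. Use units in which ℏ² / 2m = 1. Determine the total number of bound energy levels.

The dimensionless depth is z₀ = a√(2mV₀)/ℏ = 3.1 × √(14.70) = 11.89.
A new bound state (alternating even/odd) appears each time z₀ passes a multiple of π/2, so N = ⌊2z₀/π⌋ + 1 = ⌊7.567⌋ + 1 = 8.

N = 8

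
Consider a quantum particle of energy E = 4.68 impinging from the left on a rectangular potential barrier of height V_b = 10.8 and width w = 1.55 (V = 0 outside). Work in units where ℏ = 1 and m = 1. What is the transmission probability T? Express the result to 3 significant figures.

T = 0.0000766

Since E < V_b the interior solution is evanescent with decay constant κ = √(2m(V_b − E))/ℏ = 3.499.
κw = 5.423, sinh(κw) = 113.3.
Matching ψ, ψ′ at both faces gives T = [1 + V_b² sinh²(κw) / (4E(V_b − E))]⁻¹ = 1/13060 = 0.0000766.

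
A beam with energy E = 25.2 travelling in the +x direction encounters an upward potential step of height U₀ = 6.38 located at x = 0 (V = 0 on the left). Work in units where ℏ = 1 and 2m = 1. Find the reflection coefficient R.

R = 0.00531

On each side the TISE gives plane waves with k = √(2m(E − V))/ℏ: k₁ = √(2·½·25.2) = 5.020, k₂ = √(2·½·18.82) = 4.338.
Continuity of ψ and ψ′ at the step yields the reflection amplitude r = (k₁ − k₂)/(k₁ + k₂) = 0.07285; thus R = |r|² = 0.005307, T = 0.9947.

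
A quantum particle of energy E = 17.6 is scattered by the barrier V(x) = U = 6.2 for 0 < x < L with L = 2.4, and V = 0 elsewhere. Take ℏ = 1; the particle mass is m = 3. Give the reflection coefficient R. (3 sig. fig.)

R = 0.0328

E > U: inside the barrier k₂ = √(2m(E − U))/ℏ = 8.270, k₂L = 19.85.
T = [1 + U² sin²(k₂L) / (4E(E − U))]⁻¹ = 1/1.034 = 0.967.
R = 1 − T = 0.0328.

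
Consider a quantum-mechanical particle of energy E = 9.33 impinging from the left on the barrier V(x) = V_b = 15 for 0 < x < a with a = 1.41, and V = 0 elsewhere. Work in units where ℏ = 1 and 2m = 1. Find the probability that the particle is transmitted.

T = 0.00455

Since E < V_b the interior solution is evanescent with decay constant κ = √(2m(V_b − E))/ℏ = 2.381.
κa = 3.357, sinh(κa) = 14.34.
The exact tunnelling result is T⁻¹ = 1 + V_b² sinh²(κa) / [4E(V_b − E)] = 219.7, so T = 0.00455.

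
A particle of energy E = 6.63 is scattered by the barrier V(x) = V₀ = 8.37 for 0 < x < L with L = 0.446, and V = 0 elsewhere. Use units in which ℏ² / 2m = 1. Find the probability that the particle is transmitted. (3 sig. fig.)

E < V₀: inside the barrier ψ ∝ e^{±κx} with κ = √(2m(V₀ − E))/ℏ = 1.319.
κL = 0.5883, sinh(κL) = 0.6228.
Matching ψ, ψ′ at both faces gives T = [1 + V₀² sinh²(κL) / (4E(V₀ − E))]⁻¹ = 1/1.589 = 0.629.

T = 0.629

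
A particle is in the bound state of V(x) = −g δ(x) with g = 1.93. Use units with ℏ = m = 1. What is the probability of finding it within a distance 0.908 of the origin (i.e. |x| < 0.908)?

The normalised bound state is ψ = √κ e^{−κ|x|} with κ = mg/ℏ² = 1.930.
P(|x| < d) = ∫_{−d}^{d} κ e^{−2κ|x|} dx = 1 − e^{−2κd} = 1 − e^{−3.505} = 0.9699.

P = 0.970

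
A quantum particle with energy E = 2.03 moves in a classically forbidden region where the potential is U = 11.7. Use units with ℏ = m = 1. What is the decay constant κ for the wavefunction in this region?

κ = 4.40

Since E < U the TISE in this region is ψ'' = κ²ψ with κ = √(2m(U − E))/ℏ.
κ = √(2 × 1 × 9.67) = 4.398.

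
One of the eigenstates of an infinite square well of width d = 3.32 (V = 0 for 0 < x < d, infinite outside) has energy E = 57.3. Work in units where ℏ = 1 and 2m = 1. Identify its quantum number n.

n = 8

For an infinite well E_n = n²π²ℏ²/(2md²), so n = (d/πℏ)√(2mE).
n = (3.32/π) × √(2 × 0.5 × 57.3) = 8.000 → n = 8.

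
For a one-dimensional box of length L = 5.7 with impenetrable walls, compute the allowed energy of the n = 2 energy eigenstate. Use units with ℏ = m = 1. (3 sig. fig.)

Requiring ψ(0) = ψ(L) = 0 quantises k = nπ/L, hence E_n = ℏ²k²/2m = n²π²ℏ²/(2mL²).
E_2 = 2² × π² / (2 × 1 × 5.7²) = 0.6075.

E = 0.608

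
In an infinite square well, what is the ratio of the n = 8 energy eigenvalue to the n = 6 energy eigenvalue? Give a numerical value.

1.77778

Since E_n ∝ n², the ratio is (8/6)² = 1.77778.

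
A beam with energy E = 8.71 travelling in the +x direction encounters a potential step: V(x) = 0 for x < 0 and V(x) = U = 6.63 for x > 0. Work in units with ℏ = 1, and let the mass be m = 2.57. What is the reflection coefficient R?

The wavenumbers are k₁ = √(2mE)/ℏ = 6.691 on the left and k₂ = √(2m(E − U))/ℏ = 3.270 on the right.
Continuity of ψ and ψ′ at the step yields the reflection amplitude r = (k₁ − k₂)/(k₁ + k₂) = 0.3435; thus R = |r|² = 0.1180, T = 0.8820.

R = 0.118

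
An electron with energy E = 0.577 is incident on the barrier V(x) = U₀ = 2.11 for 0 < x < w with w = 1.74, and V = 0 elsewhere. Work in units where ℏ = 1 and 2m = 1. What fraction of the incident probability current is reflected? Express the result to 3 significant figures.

R = 0.958

E < U₀: inside the barrier ψ ∝ e^{±κx} with κ = √(2m(U₀ − E))/ℏ = 1.238.
κw = 2.154, sinh(κw) = 4.253.
The exact tunnelling result is T⁻¹ = 1 + U₀² sinh²(κw) / [4E(U₀ − E)] = 23.76, so T = 0.0421.
R = 1 − T = 0.958.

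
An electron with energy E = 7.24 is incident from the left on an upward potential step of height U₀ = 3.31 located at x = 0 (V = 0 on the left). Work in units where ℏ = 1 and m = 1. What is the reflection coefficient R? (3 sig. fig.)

R = 0.0230

The wavenumbers are k₁ = √(2mE)/ℏ = 3.805 on the left and k₂ = √(2m(E − U₀))/ℏ = 2.804 on the right.
Matching ψ and ψ′ at x = 0 gives r = (k₁ − k₂)/(k₁ + k₂), so R = r² = 0.02297 and T = 1 − R = 0.9770.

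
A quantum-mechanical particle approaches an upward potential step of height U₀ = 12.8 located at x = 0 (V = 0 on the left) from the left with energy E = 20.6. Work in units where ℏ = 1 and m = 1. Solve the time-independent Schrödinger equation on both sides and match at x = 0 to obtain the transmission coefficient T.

The wavenumbers are k₁ = √(2mE)/ℏ = 6.419 on the left and k₂ = √(2m(E − U₀))/ℏ = 3.950 on the right.
Continuity of ψ and ψ′ at the step yields the reflection amplitude r = (k₁ − k₂)/(k₁ + k₂) = 0.2381; thus R = |r|² = 0.05671, T = 0.9433.

T = 0.943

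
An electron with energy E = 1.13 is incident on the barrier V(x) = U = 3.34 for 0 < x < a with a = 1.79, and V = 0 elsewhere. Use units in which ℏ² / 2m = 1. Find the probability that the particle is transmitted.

T = 0.0174

Since E < U the interior solution is evanescent with decay constant κ = √(2m(U − E))/ℏ = 1.487.
κa = 2.661, sinh(κa) = 7.121.
Matching ψ, ψ′ at both faces gives T = [1 + U² sinh²(κa) / (4E(U − E))]⁻¹ = 1/57.62 = 0.0174.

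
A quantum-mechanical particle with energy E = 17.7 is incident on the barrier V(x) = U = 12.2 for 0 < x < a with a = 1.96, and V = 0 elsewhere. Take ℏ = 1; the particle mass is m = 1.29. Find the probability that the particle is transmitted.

E > U: inside the barrier k₂ = √(2m(E − U))/ℏ = 3.767, k₂a = 7.383.
T = [1 + U² sin²(k₂a) / (4E(E − U))]⁻¹ = 1/1.304 = 0.767.

T = 0.767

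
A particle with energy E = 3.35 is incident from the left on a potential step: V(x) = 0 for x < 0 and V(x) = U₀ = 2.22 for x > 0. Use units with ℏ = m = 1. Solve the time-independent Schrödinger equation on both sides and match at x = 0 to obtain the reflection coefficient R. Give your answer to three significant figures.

The wavenumbers are k₁ = √(2mE)/ℏ = 2.588 on the left and k₂ = √(2m(E − U₀))/ℏ = 1.503 on the right.
Matching ψ and ψ′ at x = 0 gives r = (k₁ − k₂)/(k₁ + k₂), so R = r² = 0.07033 and T = 1 − R = 0.9297.

R = 0.0703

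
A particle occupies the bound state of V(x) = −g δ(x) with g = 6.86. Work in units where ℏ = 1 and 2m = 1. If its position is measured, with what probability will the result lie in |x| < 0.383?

The normalised bound state is ψ = √κ e^{−κ|x|} with κ = mg/ℏ² = 3.430.
P(|x| < d) = ∫_{−d}^{d} κ e^{−2κ|x|} dx = 1 − e^{−2κd} = 1 − e^{−2.627} = 0.9277.

P = 0.928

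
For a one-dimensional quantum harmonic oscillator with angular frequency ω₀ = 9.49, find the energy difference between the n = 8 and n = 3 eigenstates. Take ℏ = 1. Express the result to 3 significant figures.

ΔE = 47.5

E_n = ℏω₀(n + ½), so ΔE = (8 − 3) ℏω₀ = 5 × 9.49 = 47.45.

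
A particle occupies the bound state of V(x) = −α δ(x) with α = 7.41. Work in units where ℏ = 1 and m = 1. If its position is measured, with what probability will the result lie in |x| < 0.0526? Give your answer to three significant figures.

P = 0.541

The normalised bound state is ψ = √κ e^{−κ|x|} with κ = mα/ℏ² = 7.410.
P(|x| < d) = ∫_{−d}^{d} κ e^{−2κ|x|} dx = 1 − e^{−2κd} = 1 − e^{−0.7795} = 0.5414.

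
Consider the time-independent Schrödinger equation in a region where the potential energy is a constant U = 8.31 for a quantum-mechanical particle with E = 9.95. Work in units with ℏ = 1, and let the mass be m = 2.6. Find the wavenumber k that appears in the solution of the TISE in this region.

With E > U the solution is oscillatory, ψ ∝ e^{±ikx} with k = √(2m(E − U))/ℏ.
k = √(2 × 2.6 × 1.64) = 2.920.

k = 2.92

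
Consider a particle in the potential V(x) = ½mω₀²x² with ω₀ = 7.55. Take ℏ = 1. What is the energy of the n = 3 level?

Using E_n = (n + ½)ℏω₀: E_3 = 3.5 × 7.55 = 26.43.

E = 26.4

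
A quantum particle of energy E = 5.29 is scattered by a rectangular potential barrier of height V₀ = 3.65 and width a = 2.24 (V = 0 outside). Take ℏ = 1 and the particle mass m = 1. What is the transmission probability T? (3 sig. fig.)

T = 0.806

Above the barrier the interior wavenumber is k₂ = √(2m(E − V₀))/ℏ = 1.811, giving phase k₂a = 4.057.
Matching at both interfaces gives T⁻¹ = 1 + V₀² sin²(k₂a) / [4E(E − V₀)] = 1.241, hence T = 0.806.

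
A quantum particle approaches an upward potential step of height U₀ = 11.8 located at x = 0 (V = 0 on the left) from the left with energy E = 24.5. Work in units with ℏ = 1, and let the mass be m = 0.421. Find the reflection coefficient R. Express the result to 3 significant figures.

R = 0.0265

The wavenumbers are k₁ = √(2mE)/ℏ = 4.542 on the left and k₂ = √(2m(E − U₀))/ℏ = 3.270 on the right.
Continuity of ψ and ψ′ at the step yields the reflection amplitude r = (k₁ − k₂)/(k₁ + k₂) = 0.1628; thus R = |r|² = 0.02651, T = 0.9735.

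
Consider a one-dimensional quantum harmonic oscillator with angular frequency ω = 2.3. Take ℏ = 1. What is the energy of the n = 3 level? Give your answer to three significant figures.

Using E_n = (n + ½)ℏω: E_3 = 3.5 × 2.3 = 8.050.

E = 8.05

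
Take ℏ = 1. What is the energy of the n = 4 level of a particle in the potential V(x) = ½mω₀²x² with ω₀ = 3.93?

E = 17.7

The oscillator eigenvalues are E_n = ℏω₀(n + ½), so E_4 = 3.93 × 4.5 = 17.69.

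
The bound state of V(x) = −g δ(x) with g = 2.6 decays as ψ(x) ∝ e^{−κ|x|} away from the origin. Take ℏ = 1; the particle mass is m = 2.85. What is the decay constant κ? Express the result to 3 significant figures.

Integrate −(ℏ²/2m)ψ'' − gδ(x)ψ = Eψ from −ε to +ε: the ψ'' term gives ψ'(0⁺) − ψ'(0⁻) and the δ term gives −(2mg/ℏ²)ψ(0).
With ψ ∝ e^{−κ|x|} this yields −2κ = −2mg/ℏ², so κ = mg/ℏ² = 7.410.

κ = 7.41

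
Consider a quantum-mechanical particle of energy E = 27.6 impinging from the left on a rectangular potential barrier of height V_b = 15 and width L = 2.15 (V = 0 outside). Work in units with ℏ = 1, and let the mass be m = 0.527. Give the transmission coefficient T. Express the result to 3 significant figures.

T = 0.861

Above the barrier the interior wavenumber is k₂ = √(2m(E − V_b))/ℏ = 3.644, giving phase k₂L = 7.835.
T = [1 + V_b² sin²(k₂L) / (4E(E − V_b))]⁻¹ = 1/1.162 = 0.861.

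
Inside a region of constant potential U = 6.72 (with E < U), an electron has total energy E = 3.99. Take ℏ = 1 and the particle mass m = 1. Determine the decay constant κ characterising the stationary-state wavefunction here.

Since E < U the TISE in this region is ψ'' = κ²ψ with κ = √(2m(U − E))/ℏ.
κ = √(2 × 1 × 2.73) = 2.337.

κ = 2.34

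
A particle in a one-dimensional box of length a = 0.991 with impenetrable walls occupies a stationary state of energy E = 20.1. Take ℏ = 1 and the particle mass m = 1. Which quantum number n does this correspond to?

n = 2

From E_n = n²π²ℏ²/(2ma²) invert to n = √(2ma²E)/(πℏ).
n = (0.991/π) × √(2 × 1 × 20.1) = 2.000 → n = 2.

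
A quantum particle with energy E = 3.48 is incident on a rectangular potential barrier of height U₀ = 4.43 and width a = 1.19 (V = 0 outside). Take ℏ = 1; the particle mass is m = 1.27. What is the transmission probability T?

E < U₀: inside the barrier ψ ∝ e^{±κx} with κ = √(2m(U₀ − E))/ℏ = 1.553.
κa = 1.849, sinh(κa) = 3.096.
The exact tunnelling result is T⁻¹ = 1 + U₀² sinh²(κa) / [4E(U₀ − E)] = 15.23, so T = 0.0657.

T = 0.0657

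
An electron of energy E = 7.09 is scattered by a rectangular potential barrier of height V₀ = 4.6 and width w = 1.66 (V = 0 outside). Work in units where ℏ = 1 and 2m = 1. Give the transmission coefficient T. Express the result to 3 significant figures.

T = 0.931

Above the barrier the interior wavenumber is k₂ = √(2m(E − V₀))/ℏ = 1.578, giving phase k₂w = 2.619.
Matching at both interfaces gives T⁻¹ = 1 + V₀² sin²(k₂w) / [4E(E − V₀)] = 1.075, hence T = 0.931.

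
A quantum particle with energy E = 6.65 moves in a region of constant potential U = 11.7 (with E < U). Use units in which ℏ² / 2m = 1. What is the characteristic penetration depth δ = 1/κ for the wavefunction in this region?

Since E < U the TISE in this region is ψ'' = κ²ψ with κ = √(2m(U − E))/ℏ.
κ = √(2 × 0.5 × 5.05) = 2.247. The penetration depth is δ = 1/κ = 0.445.

δ = 0.445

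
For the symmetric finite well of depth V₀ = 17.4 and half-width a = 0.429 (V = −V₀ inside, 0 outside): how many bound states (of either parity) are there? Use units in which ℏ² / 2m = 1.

N = 2

Define the well-strength parameter z₀ = (a/ℏ)√(2mV₀) = 0.429 × √(2·0.5·17.4) = 1.790.
The even/odd transcendental equations gain one root per π/2 in z₀, giving N = 1 + ⌊2z₀/π⌋ = 1 + ⌊1.139⌋ = 2.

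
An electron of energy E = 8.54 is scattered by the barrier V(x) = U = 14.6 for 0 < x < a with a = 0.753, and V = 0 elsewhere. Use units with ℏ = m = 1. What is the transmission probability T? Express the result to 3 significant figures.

T = 0.0203

E < U: inside the barrier ψ ∝ e^{±κx} with κ = √(2m(U − E))/ℏ = 3.481.
κa = 2.621, sinh(κa) = 6.842.
The exact tunnelling result is T⁻¹ = 1 + U² sinh²(κa) / [4E(U − E)] = 49.20, so T = 0.0203.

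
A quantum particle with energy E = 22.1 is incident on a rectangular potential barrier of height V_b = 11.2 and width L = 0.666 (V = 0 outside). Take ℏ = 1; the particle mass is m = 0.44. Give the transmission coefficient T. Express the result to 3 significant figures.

Above the barrier the interior wavenumber is k₂ = √(2m(E − V_b))/ℏ = 3.097, giving phase k₂L = 2.063.
T = [1 + V_b² sin²(k₂L) / (4E(E − V_b))]⁻¹ = 1/1.101 = 0.908.

T = 0.908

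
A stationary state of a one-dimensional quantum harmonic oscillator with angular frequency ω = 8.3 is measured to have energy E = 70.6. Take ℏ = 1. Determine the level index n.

Invert E_n = (n + ½)ℏω: n = E/ℏω − ½ = 8.006, so n = 8.

n = 8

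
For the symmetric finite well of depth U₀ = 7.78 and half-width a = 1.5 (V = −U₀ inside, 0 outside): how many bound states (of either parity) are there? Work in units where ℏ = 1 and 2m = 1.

N = 3

Define the well-strength parameter z₀ = (a/ℏ)√(2mU₀) = 1.5 × √(2·0.5·7.78) = 4.184.
The even/odd transcendental equations gain one root per π/2 in z₀, giving N = 1 + ⌊2z₀/π⌋ = 1 + ⌊2.664⌋ = 3.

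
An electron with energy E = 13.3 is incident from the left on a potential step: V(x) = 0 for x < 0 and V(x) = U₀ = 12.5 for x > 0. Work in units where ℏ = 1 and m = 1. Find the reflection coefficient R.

On each side the TISE gives plane waves with k = √(2m(E − V))/ℏ: k₁ = √(2·1·13.3) = 5.158, k₂ = √(2·1·0.8) = 1.265.
Continuity of ψ and ψ′ at the step yields the reflection amplitude r = (k₁ − k₂)/(k₁ + k₂) = 0.6061; thus R = |r|² = 0.3674, T = 0.6326.

R = 0.367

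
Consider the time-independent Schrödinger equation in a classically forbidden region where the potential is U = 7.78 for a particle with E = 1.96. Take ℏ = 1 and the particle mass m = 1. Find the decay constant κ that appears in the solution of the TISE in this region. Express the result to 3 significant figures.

Since E < U the TISE in this region is ψ'' = κ²ψ with κ = √(2m(U − E))/ℏ.
κ = √(2 × 1 × 5.82) = 3.412.

κ = 3.41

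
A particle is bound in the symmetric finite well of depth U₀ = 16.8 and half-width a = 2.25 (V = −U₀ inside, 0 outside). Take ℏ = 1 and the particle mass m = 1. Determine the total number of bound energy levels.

Define the well-strength parameter z₀ = (a/ℏ)√(2mU₀) = 2.25 × √(2·1·16.8) = 13.04.
A new bound state (alternating even/odd) appears each time z₀ passes a multiple of π/2, so N = ⌊2z₀/π⌋ + 1 = ⌊8.303⌋ + 1 = 9.

N = 9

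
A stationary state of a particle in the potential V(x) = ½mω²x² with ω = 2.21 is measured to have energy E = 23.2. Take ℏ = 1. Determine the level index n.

Invert E_n = (n + ½)ℏω: n = E/ℏω − ½ = 9.998, so n = 10.

n = 10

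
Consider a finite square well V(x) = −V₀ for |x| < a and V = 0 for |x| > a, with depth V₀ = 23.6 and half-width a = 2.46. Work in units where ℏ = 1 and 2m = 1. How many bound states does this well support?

N = 8

Define the well-strength parameter z₀ = (a/ℏ)√(2mV₀) = 2.46 × √(2·0.5·23.6) = 11.95.
A new bound state (alternating even/odd) appears each time z₀ passes a multiple of π/2, so N = ⌊2z₀/π⌋ + 1 = ⌊7.608⌋ + 1 = 8.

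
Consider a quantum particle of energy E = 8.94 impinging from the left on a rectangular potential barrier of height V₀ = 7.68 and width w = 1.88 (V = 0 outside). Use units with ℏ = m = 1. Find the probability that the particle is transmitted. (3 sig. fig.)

E > V₀: inside the barrier k₂ = √(2m(E − V₀))/ℏ = 1.587, k₂w = 2.984.
T = [1 + V₀² sin²(k₂w) / (4E(E − V₀))]⁻¹ = 1/1.032 = 0.969.

T = 0.969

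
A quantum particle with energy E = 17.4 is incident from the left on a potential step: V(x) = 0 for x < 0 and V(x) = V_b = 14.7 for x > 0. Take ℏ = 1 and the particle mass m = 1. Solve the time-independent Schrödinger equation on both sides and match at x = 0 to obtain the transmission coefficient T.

On each side the TISE gives plane waves with k = √(2m(E − V))/ℏ: k₁ = √(2·1·17.4) = 5.899, k₂ = √(2·1·2.7) = 2.324.
Matching ψ and ψ′ at x = 0 gives r = (k₁ − k₂)/(k₁ + k₂), so R = r² = 0.1891 and T = 1 − R = 0.8109.

T = 0.811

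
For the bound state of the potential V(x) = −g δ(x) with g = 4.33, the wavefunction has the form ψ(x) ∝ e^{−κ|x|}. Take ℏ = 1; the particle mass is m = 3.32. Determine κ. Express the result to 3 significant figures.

κ = 14.4

Integrating the TISE across x = 0 gives the cusp condition ψ'(0⁺) − ψ'(0⁻) = −(2mg/ℏ²)ψ(0).
With ψ ∝ e^{−κ|x|} this yields −2κ = −2mg/ℏ², so κ = mg/ℏ² = 14.38.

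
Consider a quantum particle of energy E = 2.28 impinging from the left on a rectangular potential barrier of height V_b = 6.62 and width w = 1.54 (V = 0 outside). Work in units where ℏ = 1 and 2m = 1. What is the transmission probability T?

Since E < V_b the interior solution is evanescent with decay constant κ = √(2m(V_b − E))/ℏ = 2.083.
κw = 3.208, sinh(κw) = 12.35.
Matching ψ, ψ′ at both faces gives T = [1 + V_b² sinh²(κw) / (4E(V_b − E))]⁻¹ = 1/169.8 = 0.00589.

T = 0.00589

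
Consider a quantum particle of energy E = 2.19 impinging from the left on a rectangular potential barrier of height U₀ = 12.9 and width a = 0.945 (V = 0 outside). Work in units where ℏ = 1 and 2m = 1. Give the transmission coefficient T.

T = 0.00464

Since E < U₀ the interior solution is evanescent with decay constant κ = √(2m(U₀ − E))/ℏ = 3.273.
κa = 3.093, sinh(κa) = 10.99.
Matching ψ, ψ′ at both faces gives T = [1 + U₀² sinh²(κa) / (4E(U₀ − E))]⁻¹ = 1/215.4 = 0.00464.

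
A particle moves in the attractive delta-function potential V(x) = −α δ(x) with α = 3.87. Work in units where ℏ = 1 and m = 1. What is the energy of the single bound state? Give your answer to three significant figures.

E = -7.49

The bound state is ψ(x) = √κ e^{−κ|x|}. The derivative jump ψ'(0⁺) − ψ'(0⁻) = −(2mα/ℏ²)ψ(0) fixes κ = mα/ℏ² = 3.870.
Then E = −ℏ²κ²/(2m) = −mα²/(2ℏ²) = -7.488.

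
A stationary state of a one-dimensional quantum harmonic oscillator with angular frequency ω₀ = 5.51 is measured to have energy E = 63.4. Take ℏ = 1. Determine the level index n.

E_n = ℏω₀(n + ½) ⇒ n = E/(ℏω₀) − ½ = 63.4/5.51 − 0.5 = 11.006 → n = 11.

n = 11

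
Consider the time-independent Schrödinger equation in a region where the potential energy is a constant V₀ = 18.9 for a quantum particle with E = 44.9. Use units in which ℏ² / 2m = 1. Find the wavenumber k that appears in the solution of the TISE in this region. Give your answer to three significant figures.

With E > V₀ the solution is oscillatory, ψ ∝ e^{±ikx} with k = √(2m(E − V₀))/ℏ.
k = √(2 × 0.5 × 26) = 5.099.

k = 5.10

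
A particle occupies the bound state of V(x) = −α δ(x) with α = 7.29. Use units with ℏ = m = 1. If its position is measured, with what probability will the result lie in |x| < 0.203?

P = 0.948

The normalised bound state is ψ = √κ e^{−κ|x|} with κ = mα/ℏ² = 7.290.
P(|x| < d) = ∫_{−d}^{d} κ e^{−2κ|x|} dx = 1 − e^{−2κd} = 1 − e^{−2.960} = 0.9482.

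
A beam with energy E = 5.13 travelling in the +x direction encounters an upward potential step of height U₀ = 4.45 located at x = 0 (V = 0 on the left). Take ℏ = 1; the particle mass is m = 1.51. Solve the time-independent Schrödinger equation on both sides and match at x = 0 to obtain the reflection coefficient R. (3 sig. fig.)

R = 0.217

The wavenumbers are k₁ = √(2mE)/ℏ = 3.936 on the left and k₂ = √(2m(E − U₀))/ℏ = 1.433 on the right.
Matching ψ and ψ′ at x = 0 gives r = (k₁ − k₂)/(k₁ + k₂), so R = r² = 0.2173 and T = 1 − R = 0.7827.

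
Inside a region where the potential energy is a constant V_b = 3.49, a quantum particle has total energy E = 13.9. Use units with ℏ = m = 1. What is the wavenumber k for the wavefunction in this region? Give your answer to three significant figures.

With E > V_b the solution is oscillatory, ψ ∝ e^{±ikx} with k = √(2m(E − V_b))/ℏ.
k = √(2 × 1 × 10.41) = 4.563.

k = 4.56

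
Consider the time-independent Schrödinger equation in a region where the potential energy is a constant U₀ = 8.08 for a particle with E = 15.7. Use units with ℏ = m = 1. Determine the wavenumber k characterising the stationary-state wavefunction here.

With E > U₀ the solution is oscillatory, ψ ∝ e^{±ikx} with k = √(2m(E − U₀))/ℏ.
k = √(2 × 1 × 7.62) = 3.904.

k = 3.90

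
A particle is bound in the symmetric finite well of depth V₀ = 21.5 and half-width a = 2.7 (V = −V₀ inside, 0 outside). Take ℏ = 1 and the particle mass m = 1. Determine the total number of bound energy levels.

The dimensionless depth is z₀ = a√(2mV₀)/ℏ = 2.7 × √(43.00) = 17.71.
A new bound state (alternating even/odd) appears each time z₀ passes a multiple of π/2, so N = ⌊2z₀/π⌋ + 1 = ⌊11.27⌋ + 1 = 12.

N = 12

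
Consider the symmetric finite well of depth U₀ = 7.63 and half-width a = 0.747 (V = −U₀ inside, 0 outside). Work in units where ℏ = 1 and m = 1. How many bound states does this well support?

Define the well-strength parameter z₀ = (a/ℏ)√(2mU₀) = 0.747 × √(2·1·7.63) = 2.918.
A new bound state (alternating even/odd) appears each time z₀ passes a multiple of π/2, so N = ⌊2z₀/π⌋ + 1 = ⌊1.858⌋ + 1 = 2.

N = 2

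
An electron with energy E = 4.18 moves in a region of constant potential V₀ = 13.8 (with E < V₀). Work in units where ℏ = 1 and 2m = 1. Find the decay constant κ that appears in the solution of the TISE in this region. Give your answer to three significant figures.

Since E < V₀ the TISE in this region is ψ'' = κ²ψ with κ = √(2m(V₀ − E))/ℏ.
κ = √(2 × 0.5 × 9.62) = 3.102.

κ = 3.10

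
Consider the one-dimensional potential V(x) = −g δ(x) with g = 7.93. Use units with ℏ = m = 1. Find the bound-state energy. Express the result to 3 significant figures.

For x ≠ 0 the bound state is ψ ∝ e^{−κ|x|}; integrating the TISE across the delta gives the cusp condition 2κ = 2mg/ℏ², so κ = 7.930.
Then E = −ℏ²κ²/(2m) = −mg²/(2ℏ²) = -31.44.

E = -31.4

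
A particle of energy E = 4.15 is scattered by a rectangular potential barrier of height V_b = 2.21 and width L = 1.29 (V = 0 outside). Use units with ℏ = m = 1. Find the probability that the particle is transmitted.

E > V_b: inside the barrier k₂ = √(2m(E − V_b))/ℏ = 1.970, k₂L = 2.541.
T = [1 + V_b² sin²(k₂L) / (4E(E − V_b))]⁻¹ = 1/1.048 = 0.954.

T = 0.954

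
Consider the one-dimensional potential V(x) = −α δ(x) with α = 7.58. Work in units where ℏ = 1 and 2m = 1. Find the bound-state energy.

E = -14.4

The bound state is ψ(x) = √κ e^{−κ|x|}. The derivative jump ψ'(0⁺) − ψ'(0⁻) = −(2mα/ℏ²)ψ(0) fixes κ = mα/ℏ² = 3.790.
Then E = −ℏ²κ²/(2m) = −mα²/(2ℏ²) = -14.36.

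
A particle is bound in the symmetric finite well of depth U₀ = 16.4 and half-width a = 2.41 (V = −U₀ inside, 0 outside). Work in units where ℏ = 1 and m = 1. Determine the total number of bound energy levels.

N = 9

Define the well-strength parameter z₀ = (a/ℏ)√(2mU₀) = 2.41 × √(2·1·16.4) = 13.80.
A new bound state (alternating even/odd) appears each time z₀ passes a multiple of π/2, so N = ⌊2z₀/π⌋ + 1 = ⌊8.787⌋ + 1 = 9.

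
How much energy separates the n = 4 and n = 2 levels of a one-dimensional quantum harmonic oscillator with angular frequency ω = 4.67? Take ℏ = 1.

E_n = ℏω(n + ½), so ΔE = (4 − 2) ℏω = 2 × 4.67 = 9.340.

ΔE = 9.34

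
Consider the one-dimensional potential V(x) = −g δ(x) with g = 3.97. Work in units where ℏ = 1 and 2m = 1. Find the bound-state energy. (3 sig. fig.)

For x ≠ 0 the bound state is ψ ∝ e^{−κ|x|}; integrating the TISE across the delta gives the cusp condition 2κ = 2mg/ℏ², so κ = 1.985.
Then E = −ℏ²κ²/(2m) = −mg²/(2ℏ²) = -3.940.

E = -3.94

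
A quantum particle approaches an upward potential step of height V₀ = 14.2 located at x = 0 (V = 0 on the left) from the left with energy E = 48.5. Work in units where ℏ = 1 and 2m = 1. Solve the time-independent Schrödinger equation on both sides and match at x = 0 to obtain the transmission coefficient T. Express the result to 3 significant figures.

The wavenumbers are k₁ = √(2mE)/ℏ = 6.964 on the left and k₂ = √(2m(E − V₀))/ℏ = 5.857 on the right.
Continuity of ψ and ψ′ at the step yields the reflection amplitude r = (k₁ − k₂)/(k₁ + k₂) = 0.08639; thus R = |r|² = 0.007463, T = 0.9925.

T = 0.993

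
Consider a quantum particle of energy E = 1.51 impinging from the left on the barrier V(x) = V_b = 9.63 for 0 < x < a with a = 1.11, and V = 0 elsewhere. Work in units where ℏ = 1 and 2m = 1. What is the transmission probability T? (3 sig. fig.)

Since E < V_b the interior solution is evanescent with decay constant κ = √(2m(V_b − E))/ℏ = 2.850.
κa = 3.163, sinh(κa) = 11.80.
Matching ψ, ψ′ at both faces gives T = [1 + V_b² sinh²(κa) / (4E(V_b − E))]⁻¹ = 1/264.3 = 0.00378.

T = 0.00378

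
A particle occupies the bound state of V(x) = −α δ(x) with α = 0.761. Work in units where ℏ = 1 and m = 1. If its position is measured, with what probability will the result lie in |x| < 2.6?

P = 0.981

The normalised bound state is ψ = √κ e^{−κ|x|} with κ = mα/ℏ² = 0.7610.
P(|x| < d) = ∫_{−d}^{d} κ e^{−2κ|x|} dx = 1 − e^{−2κd} = 1 − e^{−3.957} = 0.9809.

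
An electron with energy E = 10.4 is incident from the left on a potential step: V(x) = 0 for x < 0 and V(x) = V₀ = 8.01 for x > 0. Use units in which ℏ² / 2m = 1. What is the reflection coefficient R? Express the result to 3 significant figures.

On each side the TISE gives plane waves with k = √(2m(E − V))/ℏ: k₁ = √(2·½·10.4) = 3.225, k₂ = √(2·½·2.39) = 1.546.
Continuity of ψ and ψ′ at the step yields the reflection amplitude r = (k₁ − k₂)/(k₁ + k₂) = 0.3519; thus R = |r|² = 0.1238, T = 0.8762.

R = 0.124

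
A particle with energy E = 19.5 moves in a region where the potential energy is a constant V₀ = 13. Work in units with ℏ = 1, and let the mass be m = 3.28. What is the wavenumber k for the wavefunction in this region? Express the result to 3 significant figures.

With E > V₀ the solution is oscillatory, ψ ∝ e^{±ikx} with k = √(2m(E − V₀))/ℏ.
k = √(2 × 3.28 × 6.5) = 6.530.

k = 6.53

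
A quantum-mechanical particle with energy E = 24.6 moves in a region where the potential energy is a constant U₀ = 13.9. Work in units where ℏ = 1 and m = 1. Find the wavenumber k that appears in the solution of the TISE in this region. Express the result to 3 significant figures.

k = 4.63

With E > U₀ the solution is oscillatory, ψ ∝ e^{±ikx} with k = √(2m(E − U₀))/ℏ.
k = √(2 × 1 × 10.7) = 4.626.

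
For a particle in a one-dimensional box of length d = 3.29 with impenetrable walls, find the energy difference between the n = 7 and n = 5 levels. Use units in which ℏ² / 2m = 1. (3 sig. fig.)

ΔE = 21.9

E_n = n²π²ℏ²/(2md²), so ΔE = (7² − 5²) π²ℏ²/(2md²).
ΔE = 24 × π² / (2 × 0.5 × 3.29²) = 21.88.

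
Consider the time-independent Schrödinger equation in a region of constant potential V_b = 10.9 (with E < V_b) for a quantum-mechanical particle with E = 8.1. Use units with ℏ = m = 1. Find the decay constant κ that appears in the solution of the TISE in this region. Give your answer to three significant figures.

κ = 2.37

Since E < V_b the TISE in this region is ψ'' = κ²ψ with κ = √(2m(V_b − E))/ℏ.
κ = √(2 × 1 × 2.8) = 2.366.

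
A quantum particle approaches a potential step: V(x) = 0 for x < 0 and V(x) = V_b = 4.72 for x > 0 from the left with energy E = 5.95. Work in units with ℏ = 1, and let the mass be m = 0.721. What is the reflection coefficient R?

On each side the TISE gives plane waves with k = √(2m(E − V))/ℏ: k₁ = √(2·0.721·5.95) = 2.929, k₂ = √(2·0.721·1.23) = 1.332.
Continuity of ψ and ψ′ at the step yields the reflection amplitude r = (k₁ − k₂)/(k₁ + k₂) = 0.3749; thus R = |r|² = 0.1405, T = 0.8595.

R = 0.141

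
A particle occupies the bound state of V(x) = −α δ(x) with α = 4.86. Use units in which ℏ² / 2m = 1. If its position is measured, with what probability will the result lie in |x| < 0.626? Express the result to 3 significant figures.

The normalised bound state is ψ = √κ e^{−κ|x|} with κ = mα/ℏ² = 2.430.
P(|x| < d) = ∫_{−d}^{d} κ e^{−2κ|x|} dx = 1 − e^{−2κd} = 1 − e^{−3.042} = 0.9523.

P = 0.952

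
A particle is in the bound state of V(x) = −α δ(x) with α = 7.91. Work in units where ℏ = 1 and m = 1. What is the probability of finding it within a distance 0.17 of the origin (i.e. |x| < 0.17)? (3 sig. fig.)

P = 0.932

The normalised bound state is ψ = √κ e^{−κ|x|} with κ = mα/ℏ² = 7.910.
P(|x| < d) = ∫_{−d}^{d} κ e^{−2κ|x|} dx = 1 − e^{−2κd} = 1 − e^{−2.689} = 0.9321.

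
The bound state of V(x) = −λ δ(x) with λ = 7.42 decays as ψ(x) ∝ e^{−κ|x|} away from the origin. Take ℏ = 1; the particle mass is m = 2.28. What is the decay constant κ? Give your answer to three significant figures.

Integrate −(ℏ²/2m)ψ'' − λδ(x)ψ = Eψ from −ε to +ε: the ψ'' term gives ψ'(0⁺) − ψ'(0⁻) and the δ term gives −(2mλ/ℏ²)ψ(0).
With ψ ∝ e^{−κ|x|} this yields −2κ = −2mλ/ℏ², so κ = mλ/ℏ² = 16.92.

κ = 16.9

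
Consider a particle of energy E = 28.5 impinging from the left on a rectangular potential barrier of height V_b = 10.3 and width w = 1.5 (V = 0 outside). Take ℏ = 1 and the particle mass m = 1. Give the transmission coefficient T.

E > V_b: inside the barrier k₂ = √(2m(E − V_b))/ℏ = 6.033, k₂w = 9.050.
T = [1 + V_b² sin²(k₂w) / (4E(E − V_b))]⁻¹ = 1/1.007 = 0.993.

T = 0.993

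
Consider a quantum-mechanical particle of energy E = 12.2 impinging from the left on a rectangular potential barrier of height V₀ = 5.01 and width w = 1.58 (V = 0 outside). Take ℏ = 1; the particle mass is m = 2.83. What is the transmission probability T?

T = 0.974

E > V₀: inside the barrier k₂ = √(2m(E − V₀))/ℏ = 6.379, k₂w = 10.08.
Matching at both interfaces gives T⁻¹ = 1 + V₀² sin²(k₂w) / [4E(E − V₀)] = 1.027, hence T = 0.974.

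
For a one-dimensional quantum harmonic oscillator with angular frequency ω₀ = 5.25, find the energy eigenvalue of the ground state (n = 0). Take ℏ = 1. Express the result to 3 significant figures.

E = 2.63

Using E_n = (n + ½)ℏω₀: E_0 = 0.5 × 5.25 = 2.625.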